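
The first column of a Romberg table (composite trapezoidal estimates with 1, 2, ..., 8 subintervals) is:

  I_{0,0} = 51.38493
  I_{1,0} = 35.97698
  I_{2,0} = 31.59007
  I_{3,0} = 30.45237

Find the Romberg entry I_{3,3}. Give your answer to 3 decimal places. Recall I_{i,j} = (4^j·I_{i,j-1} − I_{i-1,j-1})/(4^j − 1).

I_{1,1} = 35.97698 + (35.97698 − 51.38493)/3 = 30.84100
I_{2,1} = 31.59007 + (31.59007 − 35.97698)/3 = 30.12777
I_{3,1} = 30.45237 + (30.45237 − 31.59007)/3 = 30.07314
I_{2,2} = (16·30.12777 − 30.84100) / 15 = 30.08022
I_{3,2} = 30.07314 + (30.07314 − 30.12777)/15 = 30.06950
I_{3,3} = 30.06950 + (30.06950 − 30.08022)/63 = 30.06933
(Column j=1 coincides with Simpson's rule on the same nodes.)

30.069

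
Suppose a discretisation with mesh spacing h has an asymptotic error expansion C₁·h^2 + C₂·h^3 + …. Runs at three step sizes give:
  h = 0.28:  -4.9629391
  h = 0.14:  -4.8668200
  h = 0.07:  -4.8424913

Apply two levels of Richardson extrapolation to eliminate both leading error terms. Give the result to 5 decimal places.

First eliminate the h^2 term (factor 2^2 = 4):
  B₁ = (4·(-4.8668200) − (-4.9629391))/3 = -4.8347803
  B₂ = (4·(-4.8424913) − (-4.8668200))/3 = -4.8343817
Then eliminate the h^3 term (factor 2^3 = 8):
  (8·(-4.8343817) − (-4.8347803))/7 = -4.8343248

-4.83432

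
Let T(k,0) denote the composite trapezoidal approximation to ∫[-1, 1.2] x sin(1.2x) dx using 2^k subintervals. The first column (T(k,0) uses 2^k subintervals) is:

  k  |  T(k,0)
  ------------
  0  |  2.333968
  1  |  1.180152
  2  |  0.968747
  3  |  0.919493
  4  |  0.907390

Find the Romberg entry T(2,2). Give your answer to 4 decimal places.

0.9051

T(1,1) = (4·1.180152 − 2.333968) / 3 = 0.795547
T(2,1) = (4·0.968747 − 1.180152) / 3 = 0.898279
T(2,2) = 0.898279 + (0.898279 − 0.795547)/15 = 0.905128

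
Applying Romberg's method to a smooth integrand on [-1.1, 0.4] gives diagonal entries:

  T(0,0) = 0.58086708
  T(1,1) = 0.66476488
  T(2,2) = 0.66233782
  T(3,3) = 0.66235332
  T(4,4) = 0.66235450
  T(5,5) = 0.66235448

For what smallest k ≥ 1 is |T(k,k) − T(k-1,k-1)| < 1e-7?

k = 5

|T(1,1) − T(0,0)| = 0.08389780 ≥ 1e-7
|T(2,2) − T(1,1)| = 0.00242706 ≥ 1e-7
|T(3,3) − T(2,2)| = 0.00001550 ≥ 1e-7
|T(4,4) − T(3,3)| = 0.00000118 ≥ 1e-7
|T(5,5) − T(4,4)| = 0.00000002 < 1e-7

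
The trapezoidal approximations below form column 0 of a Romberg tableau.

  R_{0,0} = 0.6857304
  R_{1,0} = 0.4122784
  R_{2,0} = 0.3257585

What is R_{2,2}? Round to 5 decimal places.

Richardson extrapolation on the trapezoidal column (denominator 4−1=3):
R_{1,1} = (4·0.4122784 − 0.6857304) / 3 = 0.3211277
R_{2,1} = 0.3257585 + (0.3257585 − 0.4122784)/3 = 0.2969185
R_{2,2} = (16·0.2969185 − 0.3211277) / 15 = 0.2953046

0.29530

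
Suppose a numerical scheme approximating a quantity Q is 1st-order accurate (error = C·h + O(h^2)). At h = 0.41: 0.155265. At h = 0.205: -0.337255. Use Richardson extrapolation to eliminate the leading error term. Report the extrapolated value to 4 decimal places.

-0.8298

Extrapolated value = (2·A(h/2) − A(h)) / (2 − 1)
= (2·(-0.337255) − 0.155265) / 1
= -0.829775 / 1 = -0.829775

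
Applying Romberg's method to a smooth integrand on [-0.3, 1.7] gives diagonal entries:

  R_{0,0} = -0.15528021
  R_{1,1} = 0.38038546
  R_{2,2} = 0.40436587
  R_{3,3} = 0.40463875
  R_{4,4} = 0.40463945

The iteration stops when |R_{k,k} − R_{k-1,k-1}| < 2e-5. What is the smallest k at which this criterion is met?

k = 4

|R_{1,1} − R_{0,0}| = 0.53566567 ≥ 2e-5
|R_{2,2} − R_{1,1}| = 0.02398041 ≥ 2e-5
|R_{3,3} − R_{2,2}| = 0.00027288 ≥ 2e-5
|R_{4,4} − R_{3,3}| = 0.00000070 < 2e-5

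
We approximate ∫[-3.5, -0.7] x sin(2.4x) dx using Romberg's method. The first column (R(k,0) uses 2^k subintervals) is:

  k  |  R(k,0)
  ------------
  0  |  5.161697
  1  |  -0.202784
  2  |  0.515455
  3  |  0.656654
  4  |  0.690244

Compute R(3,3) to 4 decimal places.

0.6965

Richardson extrapolation on the trapezoidal column (denominator 4−1=3):
R(1,1) = (4·(-0.202784) − 5.161697) / 3 = -1.990944
R(2,1) = (4·0.515455 − (-0.202784)) / 3 = 0.754868
R(3,1) = 0.656654 + (0.656654 − 0.515455)/3 = 0.703720
R(2,2) = 0.754868 + (0.754868 − (-1.990944))/15 = 0.937922
R(3,2) = 0.703720 + (0.703720 − 0.754868)/15 = 0.700310
R(3,3) = 0.700310 + (0.700310 − 0.937922)/63 = 0.696538
(Column j=1 coincides with Simpson's rule on the same nodes.)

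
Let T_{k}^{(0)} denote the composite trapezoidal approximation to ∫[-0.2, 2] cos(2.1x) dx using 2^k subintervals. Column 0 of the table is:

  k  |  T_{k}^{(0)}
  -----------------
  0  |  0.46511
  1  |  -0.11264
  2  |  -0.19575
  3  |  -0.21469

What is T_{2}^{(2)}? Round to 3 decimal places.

-0.218

T_{1}^{(1)} = (4·(-0.11264) − 0.46511) / 3 = -0.30522
T_{2}^{(1)} = -0.19575 + (-0.19575 − (-0.11264))/3 = -0.22345
T_{2}^{(2)} = (16·(-0.22345) − (-0.30522)) / 15 = -0.21800
(Column j=1 coincides with Simpson's rule on the same nodes.)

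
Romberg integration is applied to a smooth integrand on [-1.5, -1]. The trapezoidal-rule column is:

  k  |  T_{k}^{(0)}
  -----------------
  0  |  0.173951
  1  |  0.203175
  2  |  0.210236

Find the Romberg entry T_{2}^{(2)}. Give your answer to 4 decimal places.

T_{1}^{(1)} = 0.203175 + (0.203175 − 0.173951)/3 = 0.212916
T_{2}^{(1)} = 0.210236 + (0.210236 − 0.203175)/3 = 0.212590
T_{2}^{(2)} = (16·0.212590 − 0.212916) / 15 = 0.212568

0.2126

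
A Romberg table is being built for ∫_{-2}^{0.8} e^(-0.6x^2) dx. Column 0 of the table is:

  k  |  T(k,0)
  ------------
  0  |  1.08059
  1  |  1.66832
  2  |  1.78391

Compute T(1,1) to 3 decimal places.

Richardson extrapolation on the trapezoidal column (denominator 4−1=3):
T(1,1) = (4·1.66832 − 1.08059) / 3 = 1.86423

1.864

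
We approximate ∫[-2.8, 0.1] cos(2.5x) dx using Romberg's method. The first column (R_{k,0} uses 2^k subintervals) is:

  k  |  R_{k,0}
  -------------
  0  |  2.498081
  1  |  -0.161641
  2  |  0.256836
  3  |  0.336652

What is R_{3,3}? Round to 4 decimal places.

0.3590

R_{1,1} = (4·(-0.161641) − 2.498081) / 3 = -1.048215
R_{2,1} = 0.256836 + (0.256836 − (-0.161641))/3 = 0.396328
R_{3,1} = 0.336652 + (0.336652 − 0.256836)/3 = 0.363257
R_{2,2} = (16·0.396328 − (-1.048215)) / 15 = 0.492631
R_{3,2} = (16·0.363257 − 0.396328) / 15 = 0.361052
R_{3,3} = 0.361052 + (0.361052 − 0.492631)/63 = 0.358963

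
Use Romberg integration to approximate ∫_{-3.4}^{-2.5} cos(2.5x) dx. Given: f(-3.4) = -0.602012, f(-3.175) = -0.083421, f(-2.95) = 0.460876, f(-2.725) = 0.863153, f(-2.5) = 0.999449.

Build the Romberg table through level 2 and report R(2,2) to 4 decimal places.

R(0,0) (trapezoid, 1 panel, h=0.9000): 0.178847
R(1,0) (trapezoid, 2 panels, h=0.4500): 0.296818
R(2,0) (trapezoid, 4 panels, h=0.2250): 0.323848
R(1,1) = 0.296818 + (0.296818 − 0.178847)/3 = 0.336142
R(2,1) = 0.323848 + (0.323848 − 0.296818)/3 = 0.332858
R(2,2) = 0.332858 + (0.332858 − 0.336142)/15 = 0.332639

0.3326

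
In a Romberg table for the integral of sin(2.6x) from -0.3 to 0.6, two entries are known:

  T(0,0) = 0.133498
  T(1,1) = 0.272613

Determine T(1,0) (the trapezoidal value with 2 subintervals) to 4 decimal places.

From T(1,1) = (4·T(1,0) − T(0,0))/3, solve for T(1,0):
4·T(1,0) = 3·0.272613 + 0.133498 = 0.951337
T(1,0) = 0.237834

0.2378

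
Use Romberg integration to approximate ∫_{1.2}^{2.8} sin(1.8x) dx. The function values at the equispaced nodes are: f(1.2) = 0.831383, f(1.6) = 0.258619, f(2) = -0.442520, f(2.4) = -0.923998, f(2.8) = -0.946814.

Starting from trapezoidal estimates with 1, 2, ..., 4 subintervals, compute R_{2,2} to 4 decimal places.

R_{0,0} (trapezoid, 1 panel, h=1.6000): -0.092345
R_{1,0} (trapezoid, 2 panels, h=0.8000): -0.400188
R_{2,0} (trapezoid, 4 panels, h=0.4000): -0.466246
R_{1,1} = -0.400188 + (-0.400188 − (-0.092345))/3 = -0.502802
R_{2,1} = -0.466246 + (-0.466246 − (-0.400188))/3 = -0.488265
R_{2,2} = -0.488265 + (-0.488265 − (-0.502802))/15 = -0.487296

-0.4873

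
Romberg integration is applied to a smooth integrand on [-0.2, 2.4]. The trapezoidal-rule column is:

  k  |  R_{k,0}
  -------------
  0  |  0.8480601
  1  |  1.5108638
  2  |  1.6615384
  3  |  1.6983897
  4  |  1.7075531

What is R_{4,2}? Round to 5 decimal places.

R_{3,1} = 1.6983897 + (1.6983897 − 1.6615384)/3 = 1.7106735
R_{4,1} = (4·1.7075531 − 1.6983897) / 3 = 1.7106076
R_{4,2} = (16·1.7106076 − 1.7106735) / 15 = 1.7106032

1.71060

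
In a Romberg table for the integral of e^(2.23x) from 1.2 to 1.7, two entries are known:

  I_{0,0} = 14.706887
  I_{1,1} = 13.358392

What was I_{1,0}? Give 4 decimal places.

From I_{1,1} = (4·I_{1,0} − I_{0,0})/3, solve for I_{1,0}:
4·I_{1,0} = 3·13.358392 + 14.706887 = 54.782063
I_{1,0} = 13.695516

13.6955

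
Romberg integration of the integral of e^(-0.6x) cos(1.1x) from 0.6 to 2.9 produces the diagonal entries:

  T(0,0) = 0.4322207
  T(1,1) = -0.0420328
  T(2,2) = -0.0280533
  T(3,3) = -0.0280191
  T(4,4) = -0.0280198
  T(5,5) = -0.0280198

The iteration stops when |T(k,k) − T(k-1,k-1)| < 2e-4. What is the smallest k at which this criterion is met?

|T(1,1) − T(0,0)| = 0.4742535 ≥ 2e-4
|T(2,2) − T(1,1)| = 0.0139795 ≥ 2e-4
|T(3,3) − T(2,2)| = 0.0000342 < 2e-4

k = 3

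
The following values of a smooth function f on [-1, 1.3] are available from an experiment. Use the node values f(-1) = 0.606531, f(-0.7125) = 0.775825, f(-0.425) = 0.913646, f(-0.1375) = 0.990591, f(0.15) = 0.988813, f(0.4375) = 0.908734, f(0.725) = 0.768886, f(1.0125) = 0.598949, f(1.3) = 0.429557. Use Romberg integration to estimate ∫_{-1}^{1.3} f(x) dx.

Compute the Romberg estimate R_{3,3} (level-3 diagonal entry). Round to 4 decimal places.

1.8663

R_{0,0} (trapezoid, 1 panel, h=2.3000): 1.191501
R_{1,0} (trapezoid, 2 panels, h=1.1500): 1.732886
R_{2,0} (trapezoid, 4 panels, h=0.5750): 1.833899
R_{3,0} (trapezoid, 8 panels, h=0.2875): 1.858253
R_{1,1} = 1.732886 + (1.732886 − 1.191501)/3 = 1.913348
R_{2,1} = 1.833899 + (1.833899 − 1.732886)/3 = 1.867570
R_{3,1} = 1.858253 + (1.858253 − 1.833899)/3 = 1.866371
R_{2,2} = 1.867570 + (1.867570 − 1.913348)/15 = 1.864518
R_{3,2} = 1.866371 + (1.866371 − 1.867570)/15 = 1.866291
R_{3,3} = 1.866291 + (1.866291 − 1.864518)/63 = 1.866319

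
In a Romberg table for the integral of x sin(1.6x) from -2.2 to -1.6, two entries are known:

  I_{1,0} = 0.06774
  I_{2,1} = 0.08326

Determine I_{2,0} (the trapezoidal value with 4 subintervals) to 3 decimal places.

From I_{2,1} = (4·I_{2,0} − I_{1,0})/3, solve for I_{2,0}:
4·I_{2,0} = 3·0.08326 + 0.06774 = 0.31752
I_{2,0} = 0.07938

0.079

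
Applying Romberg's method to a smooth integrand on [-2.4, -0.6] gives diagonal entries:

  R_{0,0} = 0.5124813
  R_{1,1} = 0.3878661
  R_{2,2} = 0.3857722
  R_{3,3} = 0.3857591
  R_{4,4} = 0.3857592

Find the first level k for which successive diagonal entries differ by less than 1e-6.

k = 4

|R_{1,1} − R_{0,0}| = 0.1246152 ≥ 1e-6
|R_{2,2} − R_{1,1}| = 0.0020939 ≥ 1e-6
|R_{3,3} − R_{2,2}| = 0.0000131 ≥ 1e-6
|R_{4,4} − R_{3,3}| = 0.0000001 < 1e-6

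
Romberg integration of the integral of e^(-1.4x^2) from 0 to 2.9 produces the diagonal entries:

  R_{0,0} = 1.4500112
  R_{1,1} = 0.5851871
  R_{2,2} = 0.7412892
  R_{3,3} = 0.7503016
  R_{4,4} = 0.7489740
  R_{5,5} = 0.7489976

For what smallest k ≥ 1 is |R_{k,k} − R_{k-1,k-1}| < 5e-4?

k = 5

|R_{1,1} − R_{0,0}| = 0.8648241 ≥ 5e-4
|R_{2,2} − R_{1,1}| = 0.1561021 ≥ 5e-4
|R_{3,3} − R_{2,2}| = 0.0090124 ≥ 5e-4
|R_{4,4} − R_{3,3}| = 0.0013276 ≥ 5e-4
|R_{5,5} − R_{4,4}| = 0.0000236 < 5e-4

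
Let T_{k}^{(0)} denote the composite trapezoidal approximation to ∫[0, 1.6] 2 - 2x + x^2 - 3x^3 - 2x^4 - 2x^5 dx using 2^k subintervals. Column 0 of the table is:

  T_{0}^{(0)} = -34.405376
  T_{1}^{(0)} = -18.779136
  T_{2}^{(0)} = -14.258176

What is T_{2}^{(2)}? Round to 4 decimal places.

-12.6966

Richardson extrapolation on the trapezoidal column (denominator 4−1=3):
T_{1}^{(1)} = (4·(-18.779136) − (-34.405376)) / 3 = -13.570389
T_{2}^{(1)} = -14.258176 + (-14.258176 − (-18.779136))/3 = -12.751189
T_{2}^{(2)} = -12.751189 + (-12.751189 − (-13.570389))/15 = -12.696576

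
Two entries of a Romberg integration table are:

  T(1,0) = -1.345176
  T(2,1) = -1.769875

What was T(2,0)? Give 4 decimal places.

From T(2,1) = (4·T(2,0) − T(1,0))/3, solve for T(2,0):
4·T(2,0) = 3·(-1.769875) + (-1.345176) = -6.654801
T(2,0) = -1.663700

-1.6637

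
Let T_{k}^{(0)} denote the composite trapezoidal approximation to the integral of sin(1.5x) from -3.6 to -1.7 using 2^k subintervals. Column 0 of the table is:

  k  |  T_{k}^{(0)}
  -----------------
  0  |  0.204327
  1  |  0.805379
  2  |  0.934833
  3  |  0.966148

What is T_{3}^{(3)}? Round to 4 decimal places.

Richardson extrapolation on the trapezoidal column (denominator 4−1=3):
T_{1}^{(1)} = 0.805379 + (0.805379 − 0.204327)/3 = 1.005730
T_{2}^{(1)} = (4·0.934833 − 0.805379) / 3 = 0.977984
T_{3}^{(1)} = (4·0.966148 − 0.934833) / 3 = 0.976586
T_{2}^{(2)} = (16·0.977984 − 1.005730) / 15 = 0.976134
T_{3}^{(2)} = 0.976586 + (0.976586 − 0.977984)/15 = 0.976493
T_{3}^{(3)} = (64·0.976493 − 0.976134) / 63 = 0.976499

0.9765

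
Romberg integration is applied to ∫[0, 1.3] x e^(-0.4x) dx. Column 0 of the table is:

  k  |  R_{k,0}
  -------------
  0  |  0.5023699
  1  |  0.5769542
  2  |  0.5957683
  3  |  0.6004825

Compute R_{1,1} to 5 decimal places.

0.60182

Richardson extrapolation on the trapezoidal column (denominator 4−1=3):
R_{1,1} = 0.5769542 + (0.5769542 − 0.5023699)/3 = 0.6018156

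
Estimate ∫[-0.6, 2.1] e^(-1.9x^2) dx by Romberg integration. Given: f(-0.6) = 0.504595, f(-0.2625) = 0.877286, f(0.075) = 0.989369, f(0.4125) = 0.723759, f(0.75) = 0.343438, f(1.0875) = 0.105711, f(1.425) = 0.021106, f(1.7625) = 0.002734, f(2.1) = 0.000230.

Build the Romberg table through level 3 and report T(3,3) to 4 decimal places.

T(0,0) (trapezoid, 1 panel, h=2.7000): 0.681514
T(1,0) (trapezoid, 2 panels, h=1.3500): 0.804398
T(2,0) (trapezoid, 4 panels, h=0.6750): 1.084270
T(3,0) (trapezoid, 8 panels, h=0.3375): 1.119088
T(1,1) = 0.804398 + (0.804398 − 0.681514)/3 = 0.845359
T(2,1) = 1.084270 + (1.084270 − 0.804398)/3 = 1.177561
T(3,1) = 1.119088 + (1.119088 − 1.084270)/3 = 1.130694
T(2,2) = 1.177561 + (1.177561 − 0.845359)/15 = 1.199708
T(3,2) = 1.130694 + (1.130694 − 1.177561)/15 = 1.127570
T(3,3) = 1.127570 + (1.127570 − 1.199708)/63 = 1.126425

1.1264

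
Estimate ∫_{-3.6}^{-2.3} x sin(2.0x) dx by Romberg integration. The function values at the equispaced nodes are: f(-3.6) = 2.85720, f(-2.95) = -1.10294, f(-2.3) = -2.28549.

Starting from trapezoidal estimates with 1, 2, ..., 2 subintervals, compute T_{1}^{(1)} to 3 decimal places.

T_{0}^{(0)} (trapezoid, 1 panel, h=1.3000): 0.37161
T_{1}^{(0)} (trapezoid, 2 panels, h=0.6500): -0.53111
T_{1}^{(1)} = -0.53111 + (-0.53111 − 0.37161)/3 = -0.83202

-0.832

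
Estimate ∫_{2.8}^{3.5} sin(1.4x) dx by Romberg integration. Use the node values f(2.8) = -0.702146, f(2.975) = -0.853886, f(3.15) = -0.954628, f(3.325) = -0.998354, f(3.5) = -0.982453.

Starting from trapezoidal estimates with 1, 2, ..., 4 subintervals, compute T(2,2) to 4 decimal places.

T(0,0) (trapezoid, 1 panel, h=0.7000): -0.589610
T(1,0) (trapezoid, 2 panels, h=0.3500): -0.628925
T(2,0) (trapezoid, 4 panels, h=0.1750): -0.638604
T(1,1) = -0.628925 + (-0.628925 − (-0.589610))/3 = -0.642030
T(2,1) = -0.638604 + (-0.638604 − (-0.628925))/3 = -0.641830
T(2,2) = -0.641830 + (-0.641830 − (-0.642030))/15 = -0.641817

-0.6418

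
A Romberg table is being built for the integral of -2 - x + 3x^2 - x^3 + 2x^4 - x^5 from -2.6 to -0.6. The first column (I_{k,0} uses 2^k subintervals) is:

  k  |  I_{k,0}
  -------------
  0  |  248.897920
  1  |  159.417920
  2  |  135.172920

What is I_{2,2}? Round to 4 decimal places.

Richardson extrapolation on the trapezoidal column (denominator 4−1=3):
I_{1,1} = (4·159.417920 − 248.897920) / 3 = 129.591253
I_{2,1} = (4·135.172920 − 159.417920) / 3 = 127.091253
I_{2,2} = (16·127.091253 − 129.591253) / 15 = 126.924586

126.9246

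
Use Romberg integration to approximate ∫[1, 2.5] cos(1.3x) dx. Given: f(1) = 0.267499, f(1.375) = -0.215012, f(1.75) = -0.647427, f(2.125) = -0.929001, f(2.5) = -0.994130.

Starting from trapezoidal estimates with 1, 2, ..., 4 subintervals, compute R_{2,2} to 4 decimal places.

R_{0,0} (trapezoid, 1 panel, h=1.5000): -0.544973
R_{1,0} (trapezoid, 2 panels, h=0.7500): -0.758057
R_{2,0} (trapezoid, 4 panels, h=0.3750): -0.808033
R_{1,1} = -0.758057 + (-0.758057 − (-0.544973))/3 = -0.829085
R_{2,1} = -0.808033 + (-0.808033 − (-0.758057))/3 = -0.824692
R_{2,2} = -0.824692 + (-0.824692 − (-0.829085))/15 = -0.824399

-0.8244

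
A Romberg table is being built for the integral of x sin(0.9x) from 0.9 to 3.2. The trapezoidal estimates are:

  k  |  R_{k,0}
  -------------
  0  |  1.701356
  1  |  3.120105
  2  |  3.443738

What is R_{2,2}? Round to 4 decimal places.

3.5489

Richardson extrapolation on the trapezoidal column (denominator 4−1=3):
R_{1,1} = 3.120105 + (3.120105 − 1.701356)/3 = 3.593021
R_{2,1} = (4·3.443738 − 3.120105) / 3 = 3.551616
R_{2,2} = (16·3.551616 − 3.593021) / 15 = 3.548856
(Column j=1 coincides with Simpson's rule on the same nodes.)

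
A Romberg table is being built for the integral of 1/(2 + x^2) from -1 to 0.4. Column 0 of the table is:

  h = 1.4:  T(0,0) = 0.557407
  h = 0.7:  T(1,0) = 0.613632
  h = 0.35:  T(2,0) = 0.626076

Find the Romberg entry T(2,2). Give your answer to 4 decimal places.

T(1,1) = (4·0.613632 − 0.557407) / 3 = 0.632374
T(2,1) = (4·0.626076 − 0.613632) / 3 = 0.630224
T(2,2) = 0.630224 + (0.630224 − 0.632374)/15 = 0.630081

0.6301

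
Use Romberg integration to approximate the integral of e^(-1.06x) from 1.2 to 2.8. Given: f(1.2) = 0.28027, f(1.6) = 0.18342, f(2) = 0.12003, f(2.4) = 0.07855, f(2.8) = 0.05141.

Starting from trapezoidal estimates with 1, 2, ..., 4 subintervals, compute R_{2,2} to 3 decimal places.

R_{0,0} (trapezoid, 1 panel, h=1.6000): 0.26534
R_{1,0} (trapezoid, 2 panels, h=0.8000): 0.22870
R_{2,0} (trapezoid, 4 panels, h=0.4000): 0.21914
R_{1,1} = 0.22870 + (0.22870 − 0.26534)/3 = 0.21649
R_{2,1} = 0.21914 + (0.21914 − 0.22870)/3 = 0.21595
R_{2,2} = 0.21595 + (0.21595 − 0.21649)/15 = 0.21591

0.216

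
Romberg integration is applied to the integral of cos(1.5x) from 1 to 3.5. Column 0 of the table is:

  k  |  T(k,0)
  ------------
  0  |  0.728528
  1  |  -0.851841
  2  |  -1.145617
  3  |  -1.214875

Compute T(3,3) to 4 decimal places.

-1.2376

Richardson extrapolation on the trapezoidal column (denominator 4−1=3):
T(1,1) = (4·(-0.851841) − 0.728528) / 3 = -1.378631
T(2,1) = -1.145617 + (-1.145617 − (-0.851841))/3 = -1.243542
T(3,1) = -1.214875 + (-1.214875 − (-1.145617))/3 = -1.237961
T(2,2) = -1.243542 + (-1.243542 − (-1.378631))/15 = -1.234536
T(3,2) = (16·(-1.237961) − (-1.243542)) / 15 = -1.237589
T(3,3) = (64·(-1.237589) − (-1.234536)) / 63 = -1.237637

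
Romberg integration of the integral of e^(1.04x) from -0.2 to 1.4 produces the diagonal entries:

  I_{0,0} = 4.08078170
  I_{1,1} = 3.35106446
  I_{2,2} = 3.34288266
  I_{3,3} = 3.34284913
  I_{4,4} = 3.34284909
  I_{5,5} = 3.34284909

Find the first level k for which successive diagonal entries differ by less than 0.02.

|I_{1,1} − I_{0,0}| = 0.72971724 ≥ 0.02
|I_{2,2} − I_{1,1}| = 0.00818180 < 0.02

k = 2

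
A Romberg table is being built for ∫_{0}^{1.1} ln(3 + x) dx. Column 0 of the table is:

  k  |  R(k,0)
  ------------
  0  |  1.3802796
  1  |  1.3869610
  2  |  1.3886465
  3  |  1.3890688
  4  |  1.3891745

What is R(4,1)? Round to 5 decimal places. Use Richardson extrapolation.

R(4,1) = 1.3891745 + (1.3891745 − 1.3890688)/3 = 1.3892097

1.38921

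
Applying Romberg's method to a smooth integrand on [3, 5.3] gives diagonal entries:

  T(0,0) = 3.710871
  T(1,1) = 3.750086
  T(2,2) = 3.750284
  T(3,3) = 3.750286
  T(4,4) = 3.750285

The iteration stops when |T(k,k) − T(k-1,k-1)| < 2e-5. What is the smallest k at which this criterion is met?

k = 3

|T(1,1) − T(0,0)| = 0.039215 ≥ 2e-5
|T(2,2) − T(1,1)| = 0.000198 ≥ 2e-5
|T(3,3) − T(2,2)| = 0.000002 < 2e-5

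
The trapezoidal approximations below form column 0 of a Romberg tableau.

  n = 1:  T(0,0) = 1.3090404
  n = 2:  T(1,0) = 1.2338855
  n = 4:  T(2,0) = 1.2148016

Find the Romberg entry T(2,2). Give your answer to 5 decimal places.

Richardson extrapolation on the trapezoidal column (denominator 4−1=3):
T(1,1) = 1.2338855 + (1.2338855 − 1.3090404)/3 = 1.2088339
T(2,1) = (4·1.2148016 − 1.2338855) / 3 = 1.2084403
T(2,2) = 1.2084403 + (1.2084403 − 1.2088339)/15 = 1.2084141

1.20841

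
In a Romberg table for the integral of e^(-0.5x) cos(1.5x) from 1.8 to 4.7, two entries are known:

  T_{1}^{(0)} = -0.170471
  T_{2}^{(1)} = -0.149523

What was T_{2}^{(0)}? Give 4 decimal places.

-0.1548

From T_{2}^{(1)} = (4·T_{2}^{(0)} − T_{1}^{(0)})/3, solve for T_{2}^{(0)}:
4·T_{2}^{(0)} = 3·(-0.149523) + (-0.170471) = -0.619040
T_{2}^{(0)} = -0.154760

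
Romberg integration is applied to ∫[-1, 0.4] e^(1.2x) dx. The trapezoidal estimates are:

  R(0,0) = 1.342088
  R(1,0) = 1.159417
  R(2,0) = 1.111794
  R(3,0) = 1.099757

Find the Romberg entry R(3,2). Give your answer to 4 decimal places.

1.0957

Richardson extrapolation on the trapezoidal column (denominator 4−1=3):
R(2,1) = 1.111794 + (1.111794 − 1.159417)/3 = 1.095920
R(3,1) = 1.099757 + (1.099757 − 1.111794)/3 = 1.095745
R(3,2) = 1.095745 + (1.095745 − 1.095920)/15 = 1.095733
(Column j=1 coincides with Simpson's rule on the same nodes.)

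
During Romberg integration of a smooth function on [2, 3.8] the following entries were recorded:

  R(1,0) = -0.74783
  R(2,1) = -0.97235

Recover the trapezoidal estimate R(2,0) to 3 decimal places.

From R(2,1) = (4·R(2,0) − R(1,0))/3, solve for R(2,0):
4·R(2,0) = 3·(-0.97235) + (-0.74783) = -3.66488
R(2,0) = -0.91622

-0.916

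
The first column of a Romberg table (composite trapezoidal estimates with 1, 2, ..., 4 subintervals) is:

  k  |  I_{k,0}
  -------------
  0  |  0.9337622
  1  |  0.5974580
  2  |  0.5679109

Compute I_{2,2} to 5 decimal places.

0.56291

Richardson extrapolation on the trapezoidal column (denominator 4−1=3):
I_{1,1} = 0.5974580 + (0.5974580 − 0.9337622)/3 = 0.4853566
I_{2,1} = (4·0.5679109 − 0.5974580) / 3 = 0.5580619
I_{2,2} = (16·0.5580619 − 0.4853566) / 15 = 0.5629089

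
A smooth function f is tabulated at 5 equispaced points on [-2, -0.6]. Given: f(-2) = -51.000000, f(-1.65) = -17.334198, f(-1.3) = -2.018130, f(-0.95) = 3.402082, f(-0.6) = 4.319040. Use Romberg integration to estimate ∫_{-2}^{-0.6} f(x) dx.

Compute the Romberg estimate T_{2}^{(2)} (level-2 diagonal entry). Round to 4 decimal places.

T_{0}^{(0)} (trapezoid, 1 panel, h=1.4000): -32.676672
T_{1}^{(0)} (trapezoid, 2 panels, h=0.7000): -17.751027
T_{2}^{(0)} (trapezoid, 4 panels, h=0.3500): -13.751754
T_{1}^{(1)} = -17.751027 + (-17.751027 − (-32.676672))/3 = -12.775812
T_{2}^{(1)} = -13.751754 + (-13.751754 − (-17.751027))/3 = -12.418663
T_{2}^{(2)} = -12.418663 + (-12.418663 − (-12.775812))/15 = -12.394853

-12.3949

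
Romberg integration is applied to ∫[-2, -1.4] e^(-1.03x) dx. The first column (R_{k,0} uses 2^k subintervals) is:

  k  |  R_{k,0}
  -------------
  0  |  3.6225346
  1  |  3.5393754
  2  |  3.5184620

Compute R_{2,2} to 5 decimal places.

Richardson extrapolation on the trapezoidal column (denominator 4−1=3):
R_{1,1} = 3.5393754 + (3.5393754 − 3.6225346)/3 = 3.5116557
R_{2,1} = (4·3.5184620 − 3.5393754) / 3 = 3.5114909
R_{2,2} = (16·3.5114909 − 3.5116557) / 15 = 3.5114799

3.51148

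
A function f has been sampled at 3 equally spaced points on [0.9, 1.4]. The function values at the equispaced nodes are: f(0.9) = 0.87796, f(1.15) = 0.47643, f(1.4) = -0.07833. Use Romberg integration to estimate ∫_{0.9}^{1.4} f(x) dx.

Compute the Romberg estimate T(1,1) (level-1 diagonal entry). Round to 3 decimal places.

T(0,0) (trapezoid, 1 panel, h=0.5000): 0.19991
T(1,0) (trapezoid, 2 panels, h=0.2500): 0.21906
T(1,1) = 0.21906 + (0.21906 − 0.19991)/3 = 0.22544

0.225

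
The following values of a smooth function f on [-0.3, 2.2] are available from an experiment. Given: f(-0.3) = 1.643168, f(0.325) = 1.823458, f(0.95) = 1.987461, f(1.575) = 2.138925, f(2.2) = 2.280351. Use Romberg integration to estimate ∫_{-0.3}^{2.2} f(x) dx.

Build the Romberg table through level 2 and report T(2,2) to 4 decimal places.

T(0,0) (trapezoid, 1 panel, h=2.5000): 4.904399
T(1,0) (trapezoid, 2 panels, h=1.2500): 4.936526
T(2,0) (trapezoid, 4 panels, h=0.6250): 4.944752
T(1,1) = 4.936526 + (4.936526 − 4.904399)/3 = 4.947235
T(2,1) = 4.944752 + (4.944752 − 4.936526)/3 = 4.947494
T(2,2) = 4.947494 + (4.947494 − 4.947235)/15 = 4.947511

4.9475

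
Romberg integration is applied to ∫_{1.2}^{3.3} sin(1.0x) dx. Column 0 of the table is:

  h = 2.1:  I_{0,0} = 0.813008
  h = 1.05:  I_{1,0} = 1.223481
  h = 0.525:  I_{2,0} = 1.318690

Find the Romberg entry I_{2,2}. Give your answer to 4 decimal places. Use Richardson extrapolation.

1.3498

I_{1,1} = 1.223481 + (1.223481 − 0.813008)/3 = 1.360305
I_{2,1} = (4·1.318690 − 1.223481) / 3 = 1.350426
I_{2,2} = 1.350426 + (1.350426 − 1.360305)/15 = 1.349767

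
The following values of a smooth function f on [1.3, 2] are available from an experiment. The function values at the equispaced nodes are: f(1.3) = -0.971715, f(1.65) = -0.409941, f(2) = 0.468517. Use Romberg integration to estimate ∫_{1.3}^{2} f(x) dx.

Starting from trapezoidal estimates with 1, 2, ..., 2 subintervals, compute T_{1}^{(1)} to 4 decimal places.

-0.2500

T_{0}^{(0)} (trapezoid, 1 panel, h=0.7000): -0.176119
T_{1}^{(0)} (trapezoid, 2 panels, h=0.3500): -0.231539
T_{1}^{(1)} = -0.231539 + (-0.231539 − (-0.176119))/3 = -0.250012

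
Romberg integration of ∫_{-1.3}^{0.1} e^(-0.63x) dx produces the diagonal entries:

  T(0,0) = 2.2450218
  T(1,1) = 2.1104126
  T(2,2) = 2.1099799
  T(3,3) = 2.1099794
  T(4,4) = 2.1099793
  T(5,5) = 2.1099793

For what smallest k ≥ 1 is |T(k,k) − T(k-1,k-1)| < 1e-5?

|T(1,1) − T(0,0)| = 0.1346092 ≥ 1e-5
|T(2,2) − T(1,1)| = 0.0004327 ≥ 1e-5
|T(3,3) − T(2,2)| = 0.0000005 < 1e-5

k = 3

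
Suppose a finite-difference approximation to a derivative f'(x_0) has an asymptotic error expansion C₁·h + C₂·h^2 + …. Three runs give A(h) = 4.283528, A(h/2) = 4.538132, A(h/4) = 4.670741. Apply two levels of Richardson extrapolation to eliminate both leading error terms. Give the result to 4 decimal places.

4.8069

First eliminate the h term (factor 2^1 = 2):
  B₁ = (2·4.538132 − 4.283528)/1 = 4.792736
  B₂ = (2·4.670741 − 4.538132)/1 = 4.803350
Then eliminate the h^2 term (factor 2^2 = 4):
  (4·4.803350 − 4.792736)/3 = 4.806888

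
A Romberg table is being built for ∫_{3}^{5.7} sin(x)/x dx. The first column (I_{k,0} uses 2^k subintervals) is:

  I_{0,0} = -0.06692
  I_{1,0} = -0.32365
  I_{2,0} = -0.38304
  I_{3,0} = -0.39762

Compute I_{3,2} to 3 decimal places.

I_{2,1} = -0.38304 + (-0.38304 − (-0.32365))/3 = -0.40284
I_{3,1} = -0.39762 + (-0.39762 − (-0.38304))/3 = -0.40248
I_{3,2} = (16·(-0.40248) − (-0.40284)) / 15 = -0.40246

-0.402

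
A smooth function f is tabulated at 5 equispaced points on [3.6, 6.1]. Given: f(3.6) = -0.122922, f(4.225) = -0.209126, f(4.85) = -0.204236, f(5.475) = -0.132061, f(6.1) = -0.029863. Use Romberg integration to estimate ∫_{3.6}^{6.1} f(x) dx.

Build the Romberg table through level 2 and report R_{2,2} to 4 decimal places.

-0.4011

R_{0,0} (trapezoid, 1 panel, h=2.5000): -0.190981
R_{1,0} (trapezoid, 2 panels, h=1.2500): -0.350786
R_{2,0} (trapezoid, 4 panels, h=0.6250): -0.388635
R_{1,1} = -0.350786 + (-0.350786 − (-0.190981))/3 = -0.404054
R_{2,1} = -0.388635 + (-0.388635 − (-0.350786))/3 = -0.401251
R_{2,2} = -0.401251 + (-0.401251 − (-0.404054))/15 = -0.401064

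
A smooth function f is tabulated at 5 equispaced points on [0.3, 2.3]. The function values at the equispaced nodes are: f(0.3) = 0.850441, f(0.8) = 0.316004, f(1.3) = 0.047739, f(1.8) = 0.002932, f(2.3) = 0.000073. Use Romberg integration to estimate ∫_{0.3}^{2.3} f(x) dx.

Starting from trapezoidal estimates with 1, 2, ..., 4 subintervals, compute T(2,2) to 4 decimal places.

0.3718

T(0,0) (trapezoid, 1 panel, h=2.0000): 0.850514
T(1,0) (trapezoid, 2 panels, h=1.0000): 0.472996
T(2,0) (trapezoid, 4 panels, h=0.5000): 0.395966
T(1,1) = 0.472996 + (0.472996 − 0.850514)/3 = 0.347157
T(2,1) = 0.395966 + (0.395966 − 0.472996)/3 = 0.370289
T(2,2) = 0.370289 + (0.370289 − 0.347157)/15 = 0.371831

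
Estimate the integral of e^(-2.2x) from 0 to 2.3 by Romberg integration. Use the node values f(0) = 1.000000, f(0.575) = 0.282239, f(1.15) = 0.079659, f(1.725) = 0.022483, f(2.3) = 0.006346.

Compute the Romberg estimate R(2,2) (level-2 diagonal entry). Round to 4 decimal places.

R(0,0) (trapezoid, 1 panel, h=2.3000): 1.157298
R(1,0) (trapezoid, 2 panels, h=1.1500): 0.670257
R(2,0) (trapezoid, 4 panels, h=0.5750): 0.510344
R(1,1) = 0.670257 + (0.670257 − 1.157298)/3 = 0.507910
R(2,1) = 0.510344 + (0.510344 − 0.670257)/3 = 0.457040
R(2,2) = 0.457040 + (0.457040 − 0.507910)/15 = 0.453649

0.4536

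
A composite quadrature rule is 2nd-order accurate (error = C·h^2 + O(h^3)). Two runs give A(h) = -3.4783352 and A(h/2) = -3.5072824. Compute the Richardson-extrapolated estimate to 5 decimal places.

-3.51693

The leading error scales as h^2; refining by a factor of 2 reduces it by 2^2 = 4.
Extrapolated value = (4·A(h/2) − A(h)) / (4 − 1)
= (4·(-3.5072824) − (-3.4783352)) / 3
= -10.5507944 / 3 = -3.5169315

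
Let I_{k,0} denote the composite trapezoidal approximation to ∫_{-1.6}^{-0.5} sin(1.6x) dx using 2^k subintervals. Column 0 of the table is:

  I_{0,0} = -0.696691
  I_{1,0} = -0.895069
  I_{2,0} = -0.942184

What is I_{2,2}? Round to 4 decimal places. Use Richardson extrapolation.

Richardson extrapolation on the trapezoidal column (denominator 4−1=3):
I_{1,1} = -0.895069 + (-0.895069 − (-0.696691))/3 = -0.961195
I_{2,1} = (4·(-0.942184) − (-0.895069)) / 3 = -0.957889
I_{2,2} = -0.957889 + (-0.957889 − (-0.961195))/15 = -0.957669

-0.9577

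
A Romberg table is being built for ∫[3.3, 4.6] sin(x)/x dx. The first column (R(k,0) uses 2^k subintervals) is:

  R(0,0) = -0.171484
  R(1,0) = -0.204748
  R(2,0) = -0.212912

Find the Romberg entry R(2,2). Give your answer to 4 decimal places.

-0.2156

Richardson extrapolation on the trapezoidal column (denominator 4−1=3):
R(1,1) = (4·(-0.204748) − (-0.171484)) / 3 = -0.215836
R(2,1) = -0.212912 + (-0.212912 − (-0.204748))/3 = -0.215633
R(2,2) = (16·(-0.215633) − (-0.215836)) / 15 = -0.215619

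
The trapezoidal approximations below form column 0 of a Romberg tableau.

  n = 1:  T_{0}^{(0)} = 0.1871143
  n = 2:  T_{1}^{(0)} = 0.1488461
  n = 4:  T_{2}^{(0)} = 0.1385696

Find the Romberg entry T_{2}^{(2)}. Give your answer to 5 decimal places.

0.13508

Richardson extrapolation on the trapezoidal column (denominator 4−1=3):
T_{1}^{(1)} = (4·0.1488461 − 0.1871143) / 3 = 0.1360900
T_{2}^{(1)} = (4·0.1385696 − 0.1488461) / 3 = 0.1351441
T_{2}^{(2)} = 0.1351441 + (0.1351441 − 0.1360900)/15 = 0.1350810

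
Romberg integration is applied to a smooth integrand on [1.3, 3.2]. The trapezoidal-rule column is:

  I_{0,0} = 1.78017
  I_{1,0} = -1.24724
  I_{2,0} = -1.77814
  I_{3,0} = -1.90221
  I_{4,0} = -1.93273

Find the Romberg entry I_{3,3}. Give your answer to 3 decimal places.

-1.943

Richardson extrapolation on the trapezoidal column (denominator 4−1=3):
I_{1,1} = -1.24724 + (-1.24724 − 1.78017)/3 = -2.25638
I_{2,1} = (4·(-1.77814) − (-1.24724)) / 3 = -1.95511
I_{3,1} = -1.90221 + (-1.90221 − (-1.77814))/3 = -1.94357
I_{2,2} = -1.95511 + (-1.95511 − (-2.25638))/15 = -1.93503
I_{3,2} = (16·(-1.94357) − (-1.95511)) / 15 = -1.94280
I_{3,3} = (64·(-1.94280) − (-1.93503)) / 63 = -1.94292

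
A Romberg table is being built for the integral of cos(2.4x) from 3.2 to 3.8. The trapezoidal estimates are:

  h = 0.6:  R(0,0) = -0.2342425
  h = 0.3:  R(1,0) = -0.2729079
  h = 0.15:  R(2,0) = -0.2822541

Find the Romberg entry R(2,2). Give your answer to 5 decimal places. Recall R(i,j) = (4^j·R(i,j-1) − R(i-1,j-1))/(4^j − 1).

Richardson extrapolation on the trapezoidal column (denominator 4−1=3):
R(1,1) = (4·(-0.2729079) − (-0.2342425)) / 3 = -0.2857964
R(2,1) = (4·(-0.2822541) − (-0.2729079)) / 3 = -0.2853695
R(2,2) = (16·(-0.2853695) − (-0.2857964)) / 15 = -0.2853410

-0.28534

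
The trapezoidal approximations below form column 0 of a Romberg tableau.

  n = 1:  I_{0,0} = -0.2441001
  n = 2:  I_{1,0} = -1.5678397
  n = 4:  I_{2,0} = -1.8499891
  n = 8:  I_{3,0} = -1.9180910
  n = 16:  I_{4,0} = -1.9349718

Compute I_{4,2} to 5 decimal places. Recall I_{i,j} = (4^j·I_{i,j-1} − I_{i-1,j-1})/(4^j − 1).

Richardson extrapolation on the trapezoidal column (denominator 4−1=3):
I_{3,1} = -1.9180910 + (-1.9180910 − (-1.8499891))/3 = -1.9407916
I_{4,1} = (4·(-1.9349718) − (-1.9180910)) / 3 = -1.9405987
I_{4,2} = -1.9405987 + (-1.9405987 − (-1.9407916))/15 = -1.9405858

-1.94059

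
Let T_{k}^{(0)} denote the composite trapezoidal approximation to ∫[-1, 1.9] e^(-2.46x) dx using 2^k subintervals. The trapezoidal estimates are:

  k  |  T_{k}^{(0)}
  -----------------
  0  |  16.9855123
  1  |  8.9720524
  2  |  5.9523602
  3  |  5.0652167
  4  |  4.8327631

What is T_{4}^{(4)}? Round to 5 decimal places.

4.75427

Richardson extrapolation on the trapezoidal column (denominator 4−1=3):
T_{1}^{(1)} = (4·8.9720524 − 16.9855123) / 3 = 6.3008991
T_{2}^{(1)} = (4·5.9523602 − 8.9720524) / 3 = 4.9457961
T_{3}^{(1)} = 5.0652167 + (5.0652167 − 5.9523602)/3 = 4.7695022
T_{4}^{(1)} = 4.8327631 + (4.8327631 − 5.0652167)/3 = 4.7552786
T_{2}^{(2)} = (16·4.9457961 − 6.3008991) / 15 = 4.8554559
T_{3}^{(2)} = (16·4.7695022 − 4.9457961) / 15 = 4.7577493
T_{4}^{(2)} = (16·4.7552786 − 4.7695022) / 15 = 4.7543304
T_{3}^{(3)} = 4.7577493 + (4.7577493 − 4.8554559)/63 = 4.7561984
T_{4}^{(3)} = (64·4.7543304 − 4.7577493) / 63 = 4.7542761
T_{4}^{(4)} = (256·4.7542761 − 4.7561984) / 255 = 4.7542686
(Column j=1 coincides with Simpson's rule on the same nodes.)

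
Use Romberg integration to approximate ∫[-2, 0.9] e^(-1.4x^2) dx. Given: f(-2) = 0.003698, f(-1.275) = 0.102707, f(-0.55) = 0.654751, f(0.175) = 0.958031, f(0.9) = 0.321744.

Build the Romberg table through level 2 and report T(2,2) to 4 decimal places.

T(0,0) (trapezoid, 1 panel, h=2.9000): 0.471891
T(1,0) (trapezoid, 2 panels, h=1.4500): 1.185334
T(2,0) (trapezoid, 4 panels, h=0.7250): 1.361702
T(1,1) = 1.185334 + (1.185334 − 0.471891)/3 = 1.423148
T(2,1) = 1.361702 + (1.361702 − 1.185334)/3 = 1.420491
T(2,2) = 1.420491 + (1.420491 − 1.423148)/15 = 1.420314

1.4203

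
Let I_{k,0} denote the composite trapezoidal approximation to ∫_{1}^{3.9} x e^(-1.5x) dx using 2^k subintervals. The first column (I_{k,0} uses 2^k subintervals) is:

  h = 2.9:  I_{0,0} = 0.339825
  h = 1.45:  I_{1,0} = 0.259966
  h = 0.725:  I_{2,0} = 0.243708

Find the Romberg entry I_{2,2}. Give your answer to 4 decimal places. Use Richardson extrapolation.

I_{1,1} = 0.259966 + (0.259966 − 0.339825)/3 = 0.233346
I_{2,1} = (4·0.243708 − 0.259966) / 3 = 0.238289
I_{2,2} = 0.238289 + (0.238289 − 0.233346)/15 = 0.238619

0.2386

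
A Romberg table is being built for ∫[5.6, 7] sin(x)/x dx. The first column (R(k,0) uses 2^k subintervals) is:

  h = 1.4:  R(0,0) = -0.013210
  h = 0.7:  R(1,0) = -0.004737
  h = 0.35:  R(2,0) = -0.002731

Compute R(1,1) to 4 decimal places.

R(1,1) = (4·(-0.004737) − (-0.013210)) / 3 = -0.001913

-0.0019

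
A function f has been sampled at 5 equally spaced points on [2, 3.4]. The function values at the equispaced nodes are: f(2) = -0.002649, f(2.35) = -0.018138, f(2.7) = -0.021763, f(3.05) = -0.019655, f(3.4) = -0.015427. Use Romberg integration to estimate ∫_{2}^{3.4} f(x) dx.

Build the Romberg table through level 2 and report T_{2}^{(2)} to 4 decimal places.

T_{0}^{(0)} (trapezoid, 1 panel, h=1.4000): -0.012653
T_{1}^{(0)} (trapezoid, 2 panels, h=0.7000): -0.021561
T_{2}^{(0)} (trapezoid, 4 panels, h=0.3500): -0.024008
T_{1}^{(1)} = -0.021561 + (-0.021561 − (-0.012653))/3 = -0.024530
T_{2}^{(1)} = -0.024008 + (-0.024008 − (-0.021561))/3 = -0.024824
T_{2}^{(2)} = -0.024824 + (-0.024824 − (-0.024530))/15 = -0.024844

-0.0248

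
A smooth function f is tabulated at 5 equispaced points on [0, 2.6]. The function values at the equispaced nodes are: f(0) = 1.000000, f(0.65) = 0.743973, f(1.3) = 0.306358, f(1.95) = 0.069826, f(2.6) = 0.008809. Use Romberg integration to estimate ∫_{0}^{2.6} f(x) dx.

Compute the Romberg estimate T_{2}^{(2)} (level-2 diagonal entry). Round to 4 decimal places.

T_{0}^{(0)} (trapezoid, 1 panel, h=2.6000): 1.311452
T_{1}^{(0)} (trapezoid, 2 panels, h=1.3000): 1.053991
T_{2}^{(0)} (trapezoid, 4 panels, h=0.6500): 1.055965
T_{1}^{(1)} = 1.053991 + (1.053991 − 1.311452)/3 = 0.968171
T_{2}^{(1)} = 1.055965 + (1.055965 − 1.053991)/3 = 1.056623
T_{2}^{(2)} = 1.056623 + (1.056623 − 0.968171)/15 = 1.062520

1.0625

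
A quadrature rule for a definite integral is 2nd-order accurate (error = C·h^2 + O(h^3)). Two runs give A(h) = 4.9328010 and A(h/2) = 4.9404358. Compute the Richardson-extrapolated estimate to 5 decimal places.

4.94298

The leading error scales as h^2; refining by a factor of 2 reduces it by 2^2 = 4.
Extrapolated value = (4·A(h/2) − A(h)) / (4 − 1)
= (4·4.9404358 − 4.9328010) / 3
= 14.8289422 / 3 = 4.9429807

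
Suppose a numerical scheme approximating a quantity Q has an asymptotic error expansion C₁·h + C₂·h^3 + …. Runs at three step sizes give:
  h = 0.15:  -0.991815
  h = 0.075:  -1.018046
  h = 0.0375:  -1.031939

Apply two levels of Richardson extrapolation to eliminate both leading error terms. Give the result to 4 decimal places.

First eliminate the h term (factor 2^1 = 2):
  B₁ = (2·(-1.018046) − (-0.991815))/1 = -1.044277
  B₂ = (2·(-1.031939) − (-1.018046))/1 = -1.045832
Then eliminate the h^3 term (factor 2^3 = 8):
  (8·(-1.045832) − (-1.044277))/7 = -1.046054

-1.0461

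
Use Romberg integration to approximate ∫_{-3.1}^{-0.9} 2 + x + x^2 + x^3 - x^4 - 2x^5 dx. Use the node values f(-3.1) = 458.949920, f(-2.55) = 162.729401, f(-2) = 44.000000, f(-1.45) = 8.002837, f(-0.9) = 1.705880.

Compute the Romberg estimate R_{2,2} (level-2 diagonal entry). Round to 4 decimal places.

225.2805

R_{0,0} (trapezoid, 1 panel, h=2.2000): 506.721380
R_{1,0} (trapezoid, 2 panels, h=1.1000): 301.760690
R_{2,0} (trapezoid, 4 panels, h=0.5500): 244.783076
R_{1,1} = 301.760690 + (301.760690 − 506.721380)/3 = 233.440460
R_{2,1} = 244.783076 + (244.783076 − 301.760690)/3 = 225.790538
R_{2,2} = 225.790538 + (225.790538 − 233.440460)/15 = 225.280543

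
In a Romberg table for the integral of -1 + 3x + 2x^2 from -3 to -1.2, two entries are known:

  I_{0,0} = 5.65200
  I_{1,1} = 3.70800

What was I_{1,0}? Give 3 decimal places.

From I_{1,1} = (4·I_{1,0} − I_{0,0})/3, solve for I_{1,0}:
4·I_{1,0} = 3·3.70800 + 5.65200 = 16.77600
I_{1,0} = 4.19400

4.194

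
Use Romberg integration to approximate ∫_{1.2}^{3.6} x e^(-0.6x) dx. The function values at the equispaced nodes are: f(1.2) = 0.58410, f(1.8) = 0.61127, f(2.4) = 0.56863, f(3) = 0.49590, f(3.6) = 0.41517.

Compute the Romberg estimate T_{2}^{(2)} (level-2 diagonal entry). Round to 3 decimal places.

T_{0}^{(0)} (trapezoid, 1 panel, h=2.4000): 1.19912
T_{1}^{(0)} (trapezoid, 2 panels, h=1.2000): 1.28192
T_{2}^{(0)} (trapezoid, 4 panels, h=0.6000): 1.30526
T_{1}^{(1)} = 1.28192 + (1.28192 − 1.19912)/3 = 1.30952
T_{2}^{(1)} = 1.30526 + (1.30526 − 1.28192)/3 = 1.31304
T_{2}^{(2)} = 1.31304 + (1.31304 − 1.30952)/15 = 1.31327

1.313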